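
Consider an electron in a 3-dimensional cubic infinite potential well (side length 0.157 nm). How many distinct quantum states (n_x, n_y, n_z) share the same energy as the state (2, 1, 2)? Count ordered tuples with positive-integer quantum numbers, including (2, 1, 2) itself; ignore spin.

The level has n_x² + n_y² + n_z² = 9. The ordered positive-integer solutions are (1, 2, 2), (2, 1, 2), (2, 2, 1).
That gives 3 states.

degeneracy = 3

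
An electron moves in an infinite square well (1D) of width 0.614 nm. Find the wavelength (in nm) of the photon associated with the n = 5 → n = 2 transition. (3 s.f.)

λ = 59.2 nm

E_1 = h²/(8m_eL²) = 1.598×10^-19 J, so ΔE = (5² − 2²)E_1 = 3.356×10^-18 J.
λ = hc/ΔE = (6.626×10^-34·2.998×10^8)/3.356×10^-18 = 5.92×10^-8 m = 59.2 nm.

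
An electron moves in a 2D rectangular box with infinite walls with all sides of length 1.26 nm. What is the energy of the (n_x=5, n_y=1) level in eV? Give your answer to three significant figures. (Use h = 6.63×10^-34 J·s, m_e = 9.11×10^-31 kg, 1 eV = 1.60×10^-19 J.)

E = 6.17 eV

For a 2D rectangular well E = (h²/8m_e)·Σ n_i²/L_i² = (6.63×10^-34)²/(8·9.11×10^-31) · [5²/(1.26 nm)² + 1²/(1.26 nm)²].
Evaluating gives E = 9.878×10^-19 J = 6.17 eV.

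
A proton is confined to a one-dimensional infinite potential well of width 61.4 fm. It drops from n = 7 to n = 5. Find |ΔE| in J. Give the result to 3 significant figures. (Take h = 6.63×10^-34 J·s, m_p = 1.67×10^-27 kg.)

|ΔE| = 2.09×10^-13 J

E_1 = h²/(8m_pL²) = 8.727×10^-15 J.
|ΔE| = |7² − 5²|·E_1 = 24·8.727×10^-15 J = 2.09×10^-13 J.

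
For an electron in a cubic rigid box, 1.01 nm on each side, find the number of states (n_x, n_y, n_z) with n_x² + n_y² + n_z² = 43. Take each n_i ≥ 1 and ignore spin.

The level has n_x² + n_y² + n_z² = 43. The ordered positive-integer solutions are (3, 3, 5), (3, 5, 3), (5, 3, 3).
That gives 3 states.

degeneracy = 3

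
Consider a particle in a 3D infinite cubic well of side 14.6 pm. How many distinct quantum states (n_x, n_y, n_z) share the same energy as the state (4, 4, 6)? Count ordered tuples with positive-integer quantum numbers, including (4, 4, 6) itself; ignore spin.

degeneracy = 3

The level has n_x² + n_y² + n_z² = 68. The ordered positive-integer solutions are (4, 4, 6), (4, 6, 4), (6, 4, 4).
That gives 3 states.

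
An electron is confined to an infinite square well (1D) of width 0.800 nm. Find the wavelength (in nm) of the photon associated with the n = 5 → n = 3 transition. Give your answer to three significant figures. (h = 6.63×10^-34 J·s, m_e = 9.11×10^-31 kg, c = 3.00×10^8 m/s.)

E_1 = h²/(8m_eL²) = 9.424×10^-20 J, so ΔE = (5² − 3²)E_1 = 1.508×10^-18 J.
λ = hc/ΔE = (6.63×10^-34·3.00×10^8)/1.508×10^-18 = 1.32×10^-7 m = 132 nm.

λ = 132 nm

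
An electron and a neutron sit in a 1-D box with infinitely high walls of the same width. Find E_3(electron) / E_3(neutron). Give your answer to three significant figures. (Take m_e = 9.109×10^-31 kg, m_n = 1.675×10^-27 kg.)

E_n ∝ 1/m at fixed n and L, so the ratio is m_n/m_e = 1.675×10^-27/9.109×10^-31 = 1.84×10^3.

1.84×10^3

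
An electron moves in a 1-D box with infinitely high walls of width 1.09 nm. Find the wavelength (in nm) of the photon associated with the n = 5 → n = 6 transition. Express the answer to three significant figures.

λ = 356 nm

E_1 = h²/(8m_eL²) = 5.071×10^-20 J, so ΔE = (6² − 5²)E_1 = 5.578×10^-19 J.
λ = hc/ΔE = (6.626×10^-34·2.998×10^8)/5.578×10^-19 = 3.56×10^-7 m = 356 nm.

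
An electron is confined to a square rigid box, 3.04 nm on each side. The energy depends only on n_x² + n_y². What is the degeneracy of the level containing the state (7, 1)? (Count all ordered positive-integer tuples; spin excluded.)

The level has n_x² + n_y² = 50. The ordered positive-integer solutions are (1, 7), (5, 5), (7, 1).
That gives 3 states.

degeneracy = 3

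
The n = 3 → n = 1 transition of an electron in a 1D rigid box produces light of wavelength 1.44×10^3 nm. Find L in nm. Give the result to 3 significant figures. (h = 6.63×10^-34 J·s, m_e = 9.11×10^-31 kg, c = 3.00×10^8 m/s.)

The photon carries ΔE = hc/λ = 6.63×10^-34·3.00×10^8/1.44×10^-6 m = 1.381×10^-19 J.
Since ΔE = (3² − 1²)E_1, E_1 = 1.726×10^-20 J, and L = h/√(8m_eE_1) = 1.87×10^-9 m = 1.87 nm.

L = 1.87 nm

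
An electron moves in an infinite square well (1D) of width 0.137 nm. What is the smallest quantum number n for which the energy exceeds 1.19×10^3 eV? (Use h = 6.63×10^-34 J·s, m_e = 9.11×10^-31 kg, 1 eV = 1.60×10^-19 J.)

n = 8

E_1 = h²/(8m_eL²) = 3.213×10^-18 J = 20.08 eV.
Need n² > 1.19×10^3/20.08 = 59.26, i.e. n > 7.698.
The smallest integer satisfying this is n = 8.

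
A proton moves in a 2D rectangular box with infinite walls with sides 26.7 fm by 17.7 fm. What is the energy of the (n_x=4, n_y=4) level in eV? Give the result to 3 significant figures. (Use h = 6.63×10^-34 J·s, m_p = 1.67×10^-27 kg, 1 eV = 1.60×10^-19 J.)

E = 1.51×10^7 eV

For a 2D rectangular well E = (h²/8m_p)·Σ n_i²/L_i² = (6.63×10^-34)²/(8·1.67×10^-27) · [4²/(26.7 fm)² + 4²/(17.7 fm)²].
Evaluating gives E = 2.419×10^-12 J = 1.51×10^7 eV.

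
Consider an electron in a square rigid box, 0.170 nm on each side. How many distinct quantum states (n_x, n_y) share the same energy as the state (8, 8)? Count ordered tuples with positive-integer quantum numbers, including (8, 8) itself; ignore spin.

The level has n_x² + n_y² = 128. The ordered positive-integer solutions are (8, 8).
That gives 1 state.

degeneracy = 1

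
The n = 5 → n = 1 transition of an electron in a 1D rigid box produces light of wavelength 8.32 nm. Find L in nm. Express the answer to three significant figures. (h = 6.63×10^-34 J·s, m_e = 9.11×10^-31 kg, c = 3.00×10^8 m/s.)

The photon carries ΔE = hc/λ = 6.63×10^-34·3.00×10^8/8.32×10^-9 m = 2.391×10^-17 J.
Since ΔE = (5² − 1²)E_1, E_1 = 9.962×10^-19 J, and L = h/√(8m_eE_1) = 2.46×10^-10 m = 0.246 nm.

L = 0.246 nm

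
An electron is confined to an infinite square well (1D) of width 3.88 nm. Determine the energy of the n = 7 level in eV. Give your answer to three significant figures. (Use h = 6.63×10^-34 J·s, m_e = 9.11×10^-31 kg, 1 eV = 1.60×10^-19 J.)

For an infinite well E_n = n²h²/(8m_eL²), so E_1 = h²/(8m_eL²) = (6.63×10^-34)²/(8·9.11×10^-31·(3.88×10^-9 m)²) = 4.006×10^-21 J.
Then E_7 = 7²·E_1 = 49·4.006×10^-21 J = 1.963×10^-19 J.
Converting, E_7 = 1.963×10^-19 J / (1.60×10^-19 J/eV) = 1.23 eV.

E_7 = 1.23 eV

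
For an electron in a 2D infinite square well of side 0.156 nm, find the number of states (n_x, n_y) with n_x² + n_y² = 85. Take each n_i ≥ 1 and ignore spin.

The level has n_x² + n_y² = 85. The ordered positive-integer solutions are (2, 9), (6, 7), (7, 6), (9, 2).
That gives 4 states.

degeneracy = 4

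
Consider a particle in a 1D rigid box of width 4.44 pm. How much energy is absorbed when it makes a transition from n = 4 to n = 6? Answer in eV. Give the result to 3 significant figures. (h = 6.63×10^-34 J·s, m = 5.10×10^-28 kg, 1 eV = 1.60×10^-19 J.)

E_1 = h²/(8mL²) = 5.465×10^-18 J.
|ΔE| = |4² − 6²|·E_1 = 20·5.465×10^-18 J = 1.093×10^-16 J = 683 eV.

|ΔE| = 683 eV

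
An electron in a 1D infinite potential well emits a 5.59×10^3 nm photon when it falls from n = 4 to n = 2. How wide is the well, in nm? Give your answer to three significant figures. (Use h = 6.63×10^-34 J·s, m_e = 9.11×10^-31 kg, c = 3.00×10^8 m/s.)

L = 4.51 nm

The photon carries ΔE = hc/λ = 6.63×10^-34·3.00×10^8/5.59×10^-6 m = 3.558×10^-20 J.
Since ΔE = (4² − 2²)E_1, E_1 = 2.965×10^-21 J, and L = h/√(8m_eE_1) = 4.51×10^-9 m = 4.51 nm.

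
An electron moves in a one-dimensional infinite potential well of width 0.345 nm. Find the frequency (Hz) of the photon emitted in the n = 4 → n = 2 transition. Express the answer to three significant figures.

f = 9.17×10^15 Hz

E_1 = h²/(8m_eL²) = 5.062×10^-19 J and ΔE = (4² − 2²)E_1 = 6.074×10^-18 J.
f = ΔE/h = 6.074×10^-18/6.626×10^-34 = 9.17×10^15 Hz.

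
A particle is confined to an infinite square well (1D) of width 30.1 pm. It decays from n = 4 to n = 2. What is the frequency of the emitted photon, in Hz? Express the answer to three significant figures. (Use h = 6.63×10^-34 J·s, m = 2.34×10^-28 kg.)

E_1 = h²/(8mL²) = 2.592×10^-19 J and ΔE = (4² − 2²)E_1 = 3.110×10^-18 J.
f = ΔE/h = 3.110×10^-18/6.63×10^-34 = 4.69×10^15 Hz.

f = 4.69×10^15 Hz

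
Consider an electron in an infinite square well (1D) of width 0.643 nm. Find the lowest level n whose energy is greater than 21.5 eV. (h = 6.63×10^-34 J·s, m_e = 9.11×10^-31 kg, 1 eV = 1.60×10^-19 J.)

E_1 = h²/(8m_eL²) = 1.459×10^-19 J = 0.9119 eV.
Need n² > 21.5/0.9119 = 23.58, i.e. n > 4.856.
The smallest integer satisfying this is n = 5.

n = 5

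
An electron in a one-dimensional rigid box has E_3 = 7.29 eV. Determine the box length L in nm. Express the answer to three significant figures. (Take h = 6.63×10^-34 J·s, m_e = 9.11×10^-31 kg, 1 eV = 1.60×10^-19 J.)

L = 0.682 nm

From E_n = n²h²/(8m_eL²), L = n·h/√(8m_eE_n).
E_3 = 7.29 eV = 1.166×10^-18 J, so L = 3·6.63×10^-34/√(8·9.11×10^-31·1.166×10^-18) = 6.82×10^-10 m = 0.682 nm.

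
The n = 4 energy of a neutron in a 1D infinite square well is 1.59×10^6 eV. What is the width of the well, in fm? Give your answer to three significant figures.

From E_n = n²h²/(8m_nL²), L = n·h/√(8m_nE_n).
E_4 = 1.59×10^6 eV = 2.547×10^-13 J, so L = 4·6.626×10^-34/√(8·1.675×10^-27·2.547×10^-13) = 4.54×10^-14 m = 45.4 fm.

L = 45.4 fm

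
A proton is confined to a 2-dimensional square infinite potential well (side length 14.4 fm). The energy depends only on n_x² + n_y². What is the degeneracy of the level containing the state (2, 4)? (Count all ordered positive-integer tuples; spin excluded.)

degeneracy = 2

The level has n_x² + n_y² = 20. The ordered positive-integer solutions are (2, 4), (4, 2).
That gives 2 states.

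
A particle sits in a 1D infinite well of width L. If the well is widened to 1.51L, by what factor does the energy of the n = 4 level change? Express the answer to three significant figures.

0.439

E_n ∝ 1/L², so the energy scales by 1/1.51² = 0.439.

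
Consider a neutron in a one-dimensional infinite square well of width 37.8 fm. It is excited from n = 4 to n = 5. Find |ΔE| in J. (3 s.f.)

|ΔE| = 2.06×10^-13 J

E_1 = h²/(8m_nL²) = 2.293×10^-14 J.
|ΔE| = |4² − 5²|·E_1 = 9·2.293×10^-14 J = 2.06×10^-13 J.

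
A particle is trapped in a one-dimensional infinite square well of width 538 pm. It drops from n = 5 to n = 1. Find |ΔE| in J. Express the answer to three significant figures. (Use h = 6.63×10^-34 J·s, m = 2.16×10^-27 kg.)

E_1 = h²/(8mL²) = 8.789×10^-23 J.
|ΔE| = |5² − 1²|·E_1 = 24·8.789×10^-23 J = 2.11×10^-21 J.

|ΔE| = 2.11×10^-21 J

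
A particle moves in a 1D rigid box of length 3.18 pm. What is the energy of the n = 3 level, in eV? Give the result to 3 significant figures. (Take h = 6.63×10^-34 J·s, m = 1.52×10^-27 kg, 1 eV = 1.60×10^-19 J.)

For an infinite well E_n = n²h²/(8mL²), so E_1 = h²/(8mL²) = (6.63×10^-34)²/(8·1.52×10^-27·(3.18×10^-12 m)²) = 3.575×10^-18 J.
Then E_3 = 3²·E_1 = 9·3.575×10^-18 J = 3.218×10^-17 J.
Converting, E_3 = 3.218×10^-17 J / (1.60×10^-19 J/eV) = 201 eV.

E_3 = 201 eV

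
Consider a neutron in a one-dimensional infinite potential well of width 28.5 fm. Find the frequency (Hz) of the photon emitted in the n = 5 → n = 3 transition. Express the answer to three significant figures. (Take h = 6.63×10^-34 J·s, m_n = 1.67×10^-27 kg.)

E_1 = h²/(8m_nL²) = 4.051×10^-14 J and ΔE = (5² − 3²)E_1 = 6.482×10^-13 J.
f = ΔE/h = 6.482×10^-13/6.63×10^-34 = 9.78×10^20 Hz.

f = 9.78×10^20 Hz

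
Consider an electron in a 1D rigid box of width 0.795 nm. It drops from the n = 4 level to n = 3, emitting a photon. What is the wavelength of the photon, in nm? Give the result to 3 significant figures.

E_1 = h²/(8m_eL²) = 9.533×10^-20 J, so ΔE = (4² − 3²)E_1 = 6.673×10^-19 J.
λ = hc/ΔE = (6.626×10^-34·2.998×10^8)/6.673×10^-19 = 2.98×10^-7 m = 298 nm.

λ = 298 nm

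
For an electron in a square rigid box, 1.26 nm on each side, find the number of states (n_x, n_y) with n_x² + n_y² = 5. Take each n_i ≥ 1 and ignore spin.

degeneracy = 2

The level has n_x² + n_y² = 5. The ordered positive-integer solutions are (1, 2), (2, 1).
That gives 2 states.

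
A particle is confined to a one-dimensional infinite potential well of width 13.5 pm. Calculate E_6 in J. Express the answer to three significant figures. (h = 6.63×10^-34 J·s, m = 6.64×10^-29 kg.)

For an infinite well E_n = n²h²/(8mL²), so E_1 = h²/(8mL²) = (6.63×10^-34)²/(8·6.64×10^-29·(1.35×10^-11 m)²) = 4.540×10^-18 J.
Then E_6 = 6²·E_1 = 36·4.540×10^-18 J = 1.63×10^-16 J.

E_6 = 1.63×10^-16 J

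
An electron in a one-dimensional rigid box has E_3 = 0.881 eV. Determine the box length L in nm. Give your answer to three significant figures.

From E_n = n²h²/(8m_eL²), L = n·h/√(8m_eE_n).
E_3 = 0.881 eV = 1.411×10^-19 J, so L = 3·6.626×10^-34/√(8·9.109×10^-31·1.411×10^-19) = 1.96×10^-9 m = 1.96 nm.

L = 1.96 nm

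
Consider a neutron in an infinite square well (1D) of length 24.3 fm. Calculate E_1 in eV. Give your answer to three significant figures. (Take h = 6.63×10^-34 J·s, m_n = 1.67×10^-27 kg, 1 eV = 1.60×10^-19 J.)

For an infinite well E_n = n²h²/(8m_nL²), so E_1 = h²/(8m_nL²) = (6.63×10^-34)²/(8·1.67×10^-27·(2.43×10^-14 m)²) = 5.572×10^-14 J.
Converting, E_1 = 5.572×10^-14 J / (1.60×10^-19 J/eV) = 3.48×10^5 eV.

E_1 = 3.48×10^5 eV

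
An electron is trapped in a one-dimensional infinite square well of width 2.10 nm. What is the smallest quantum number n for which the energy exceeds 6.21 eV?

E_1 = h²/(8m_eL²) = 1.366×10^-20 J = 0.08527 eV.
Need n² > 6.21/0.08527 = 72.83, i.e. n > 8.534.
The smallest integer satisfying this is n = 9.

n = 9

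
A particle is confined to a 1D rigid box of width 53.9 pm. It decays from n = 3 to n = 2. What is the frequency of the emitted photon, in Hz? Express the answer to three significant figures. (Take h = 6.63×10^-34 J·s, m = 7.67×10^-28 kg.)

f = 1.86×10^14 Hz

E_1 = h²/(8mL²) = 2.466×10^-20 J and ΔE = (3² − 2²)E_1 = 1.233×10^-19 J.
f = ΔE/h = 1.233×10^-19/6.63×10^-34 = 1.86×10^14 Hz.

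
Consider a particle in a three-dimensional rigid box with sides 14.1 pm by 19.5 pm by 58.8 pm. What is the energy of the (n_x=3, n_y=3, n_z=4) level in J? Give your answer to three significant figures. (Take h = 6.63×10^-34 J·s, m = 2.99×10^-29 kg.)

For a 3D rectangular well E = (h²/8m)·Σ n_i²/L_i² = (6.63×10^-34)²/(8·2.99×10^-29) · [3²/(14.1 pm)² + 3²/(19.5 pm)² + 4²/(58.8 pm)²].
Evaluating gives E = 1.35×10^-16 J.

E = 1.35×10^-16 J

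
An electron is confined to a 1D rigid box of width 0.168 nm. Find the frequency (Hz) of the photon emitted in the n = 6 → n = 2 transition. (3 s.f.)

f = 1.03×10^17 Hz

E_1 = h²/(8m_eL²) = 2.135×10^-18 J and ΔE = (6² − 2²)E_1 = 6.832×10^-17 J.
f = ΔE/h = 6.832×10^-17/6.626×10^-34 = 1.03×10^17 Hz.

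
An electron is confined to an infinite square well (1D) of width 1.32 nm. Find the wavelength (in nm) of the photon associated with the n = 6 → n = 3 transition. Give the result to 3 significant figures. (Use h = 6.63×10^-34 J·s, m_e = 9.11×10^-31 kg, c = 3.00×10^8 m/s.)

E_1 = h²/(8m_eL²) = 3.462×10^-20 J, so ΔE = (6² − 3²)E_1 = 9.347×10^-19 J.
λ = hc/ΔE = (6.63×10^-34·3.00×10^8)/9.347×10^-19 = 2.13×10^-7 m = 213 nm.

λ = 213 nm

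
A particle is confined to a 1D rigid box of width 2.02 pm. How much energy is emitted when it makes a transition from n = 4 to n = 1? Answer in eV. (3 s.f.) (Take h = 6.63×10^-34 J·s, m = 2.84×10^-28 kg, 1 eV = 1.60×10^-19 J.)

E_1 = h²/(8mL²) = 4.742×10^-17 J.
|ΔE| = |4² − 1²|·E_1 = 15·4.742×10^-17 J = 7.113×10^-16 J = 4.45×10^3 eV.

|ΔE| = 4.45×10^3 eV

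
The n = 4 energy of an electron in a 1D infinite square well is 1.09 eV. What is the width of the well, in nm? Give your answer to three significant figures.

L = 2.35 nm

From E_n = n²h²/(8m_eL²), L = n·h/√(8m_eE_n).
E_4 = 1.09 eV = 1.746×10^-19 J, so L = 4·6.626×10^-34/√(8·9.109×10^-31·1.746×10^-19) = 2.35×10^-9 m = 2.35 nm.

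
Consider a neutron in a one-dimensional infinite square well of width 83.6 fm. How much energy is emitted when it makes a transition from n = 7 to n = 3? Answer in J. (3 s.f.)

|ΔE| = 1.88×10^-13 J

E_1 = h²/(8m_nL²) = 4.688×10^-15 J.
|ΔE| = |7² − 3²|·E_1 = 40·4.688×10^-15 J = 1.88×10^-13 J.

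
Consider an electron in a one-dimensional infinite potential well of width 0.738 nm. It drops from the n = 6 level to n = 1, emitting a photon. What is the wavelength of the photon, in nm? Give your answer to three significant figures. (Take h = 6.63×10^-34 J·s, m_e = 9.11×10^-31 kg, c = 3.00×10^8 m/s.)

E_1 = h²/(8m_eL²) = 1.107×10^-19 J, so ΔE = (6² − 1²)E_1 = 3.874×10^-18 J.
λ = hc/ΔE = (6.63×10^-34·3.00×10^8)/3.874×10^-18 = 5.13×10^-8 m = 51.3 nm.

λ = 51.3 nm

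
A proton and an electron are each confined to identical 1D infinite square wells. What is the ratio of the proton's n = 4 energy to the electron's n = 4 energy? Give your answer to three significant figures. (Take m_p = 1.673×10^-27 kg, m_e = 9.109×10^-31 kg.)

5.44×10^-4

E_n ∝ 1/m at fixed n and L, so the ratio is m_e/m_p = 9.109×10^-31/1.673×10^-27 = 5.44×10^-4.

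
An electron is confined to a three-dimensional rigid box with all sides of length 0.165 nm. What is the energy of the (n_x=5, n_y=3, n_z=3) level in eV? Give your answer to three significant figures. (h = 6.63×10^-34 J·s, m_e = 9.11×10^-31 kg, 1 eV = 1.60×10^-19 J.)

For a 3D rectangular well E = (h²/8m_e)·Σ n_i²/L_i² = (6.63×10^-34)²/(8·9.11×10^-31) · [5²/(0.165 nm)² + 3²/(0.165 nm)² + 3²/(0.165 nm)²].
Evaluating gives E = 9.526×10^-17 J = 595 eV.

E = 595 eV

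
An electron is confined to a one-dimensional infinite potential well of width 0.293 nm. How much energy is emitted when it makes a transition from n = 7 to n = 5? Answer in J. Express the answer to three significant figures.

|ΔE| = 1.68×10^-17 J

E_1 = h²/(8m_eL²) = 7.018×10^-19 J.
|ΔE| = |7² − 5²|·E_1 = 24·7.018×10^-19 J = 1.68×10^-17 J.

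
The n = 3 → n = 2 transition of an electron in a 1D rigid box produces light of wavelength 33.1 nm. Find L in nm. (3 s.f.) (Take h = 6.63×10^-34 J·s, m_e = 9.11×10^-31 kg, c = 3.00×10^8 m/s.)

The photon carries ΔE = hc/λ = 6.63×10^-34·3.00×10^8/3.31×10^-8 m = 6.009×10^-18 J.
Since ΔE = (3² − 2²)E_1, E_1 = 1.202×10^-18 J, and L = h/√(8m_eE_1) = 2.24×10^-10 m = 0.224 nm.

L = 0.224 nm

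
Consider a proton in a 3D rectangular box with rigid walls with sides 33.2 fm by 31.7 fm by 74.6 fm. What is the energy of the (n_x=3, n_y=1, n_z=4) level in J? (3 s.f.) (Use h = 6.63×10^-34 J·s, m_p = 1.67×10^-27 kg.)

E = 3.96×10^-13 J

For a 3D rectangular well E = (h²/8m_p)·Σ n_i²/L_i² = (6.63×10^-34)²/(8·1.67×10^-27) · [3²/(33.2 fm)² + 1²/(31.7 fm)² + 4²/(74.6 fm)²].
Evaluating gives E = 3.96×10^-13 J.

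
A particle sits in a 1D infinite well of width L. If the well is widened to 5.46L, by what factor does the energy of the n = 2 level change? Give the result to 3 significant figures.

E_n ∝ 1/L², so the energy scales by 1/5.46² = 0.0335.

0.0335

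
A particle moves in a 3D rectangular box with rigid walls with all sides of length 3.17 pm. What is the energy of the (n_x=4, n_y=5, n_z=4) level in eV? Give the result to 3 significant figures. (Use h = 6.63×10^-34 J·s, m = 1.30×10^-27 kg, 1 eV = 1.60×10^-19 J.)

E = 1.50×10^3 eV

For a 3D rectangular well E = (h²/8m)·Σ n_i²/L_i² = (6.63×10^-34)²/(8·1.30×10^-27) · [4²/(3.17 pm)² + 5²/(3.17 pm)² + 4²/(3.17 pm)²].
Evaluating gives E = 2.397×10^-16 J = 1.50×10^3 eV.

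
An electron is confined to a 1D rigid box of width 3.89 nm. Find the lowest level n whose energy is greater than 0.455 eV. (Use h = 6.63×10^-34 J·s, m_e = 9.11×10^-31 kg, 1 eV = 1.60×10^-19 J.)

n = 5

E_1 = h²/(8m_eL²) = 3.986×10^-21 J = 0.02491 eV.
Need n² > 0.455/0.02491 = 18.27, i.e. n > 4.274.
The smallest integer satisfying this is n = 5.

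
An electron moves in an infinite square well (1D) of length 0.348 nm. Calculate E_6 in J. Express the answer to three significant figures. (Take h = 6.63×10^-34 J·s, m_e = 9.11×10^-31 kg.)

E_6 = 1.79×10^-17 J

For an infinite well E_n = n²h²/(8m_eL²), so E_1 = h²/(8m_eL²) = (6.63×10^-34)²/(8·9.11×10^-31·(3.48×10^-10 m)²) = 4.980×10^-19 J.
Then E_6 = 6²·E_1 = 36·4.980×10^-19 J = 1.79×10^-17 J.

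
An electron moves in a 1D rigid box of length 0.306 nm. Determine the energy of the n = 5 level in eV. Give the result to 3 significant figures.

For an infinite well E_n = n²h²/(8m_eL²), so E_1 = h²/(8m_eL²) = (6.626×10^-34)²/(8·9.109×10^-31·(3.06×10^-10 m)²) = 6.434×10^-19 J.
Then E_5 = 5²·E_1 = 25·6.434×10^-19 J = 1.609×10^-17 J.
Converting, E_5 = 1.609×10^-17 J / (1.602×10^-19 J/eV) = 100 eV.

E_5 = 100 eV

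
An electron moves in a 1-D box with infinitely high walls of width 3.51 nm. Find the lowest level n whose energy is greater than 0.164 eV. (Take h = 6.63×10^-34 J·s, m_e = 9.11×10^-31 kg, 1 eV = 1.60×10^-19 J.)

n = 3

E_1 = h²/(8m_eL²) = 4.896×10^-21 J = 0.03060 eV.
Need n² > 0.164/0.03060 = 5.359, i.e. n > 2.315.
The smallest integer satisfying this is n = 3.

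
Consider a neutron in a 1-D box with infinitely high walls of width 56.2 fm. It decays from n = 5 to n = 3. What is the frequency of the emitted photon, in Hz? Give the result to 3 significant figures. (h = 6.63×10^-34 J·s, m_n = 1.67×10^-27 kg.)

E_1 = h²/(8m_nL²) = 1.042×10^-14 J and ΔE = (5² − 3²)E_1 = 1.667×10^-13 J.
f = ΔE/h = 1.667×10^-13/6.63×10^-34 = 2.51×10^20 Hz.

f = 2.51×10^20 Hz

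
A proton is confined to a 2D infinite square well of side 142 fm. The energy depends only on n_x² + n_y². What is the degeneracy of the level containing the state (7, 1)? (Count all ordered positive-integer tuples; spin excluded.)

degeneracy = 3

The level has n_x² + n_y² = 50. The ordered positive-integer solutions are (1, 7), (5, 5), (7, 1).
That gives 3 states.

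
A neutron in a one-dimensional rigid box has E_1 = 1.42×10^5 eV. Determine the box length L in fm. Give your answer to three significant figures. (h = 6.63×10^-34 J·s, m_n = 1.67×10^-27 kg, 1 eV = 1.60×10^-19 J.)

From E_n = n²h²/(8m_nL²), L = n·h/√(8m_nE_n).
E_1 = 1.42×10^5 eV = 2.272×10^-14 J, so L = 1·6.63×10^-34/√(8·1.67×10^-27·2.272×10^-14) = 3.81×10^-14 m = 38.1 fm.

L = 38.1 fm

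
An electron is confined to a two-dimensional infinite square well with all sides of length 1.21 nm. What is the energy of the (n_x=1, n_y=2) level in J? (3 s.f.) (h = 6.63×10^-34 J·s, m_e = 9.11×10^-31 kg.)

E = 2.06×10^-19 J

For a 2D rectangular well E = (h²/8m_e)·Σ n_i²/L_i² = (6.63×10^-34)²/(8·9.11×10^-31) · [1²/(1.21 nm)² + 2²/(1.21 nm)²].
Evaluating gives E = 2.06×10^-19 J.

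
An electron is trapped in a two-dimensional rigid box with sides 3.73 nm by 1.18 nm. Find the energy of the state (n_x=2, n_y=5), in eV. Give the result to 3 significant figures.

E = 6.86 eV

For a 2D rectangular well E = (h²/8m_e)·Σ n_i²/L_i² = (6.626×10^-34)²/(8·9.109×10^-31) · [2²/(3.73 nm)² + 5²/(1.18 nm)²].
Evaluating gives E = 1.099×10^-18 J = 6.86 eV.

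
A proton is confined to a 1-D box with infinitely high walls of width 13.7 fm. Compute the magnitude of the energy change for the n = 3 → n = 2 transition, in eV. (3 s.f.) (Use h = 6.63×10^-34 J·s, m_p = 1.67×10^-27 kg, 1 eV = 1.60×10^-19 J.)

E_1 = h²/(8m_pL²) = 1.753×10^-13 J.
|ΔE| = |3² − 2²|·E_1 = 5·1.753×10^-13 J = 8.765×10^-13 J = 5.48×10^6 eV.

|ΔE| = 5.48×10^6 eV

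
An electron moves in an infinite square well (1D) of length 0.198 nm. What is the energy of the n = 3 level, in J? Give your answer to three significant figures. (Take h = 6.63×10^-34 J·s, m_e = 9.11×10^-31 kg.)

For an infinite well E_n = n²h²/(8m_eL²), so E_1 = h²/(8m_eL²) = (6.63×10^-34)²/(8·9.11×10^-31·(1.98×10^-10 m)²) = 1.538×10^-18 J.
Then E_3 = 3²·E_1 = 9·1.538×10^-18 J = 1.38×10^-17 J.

E_3 = 1.38×10^-17 J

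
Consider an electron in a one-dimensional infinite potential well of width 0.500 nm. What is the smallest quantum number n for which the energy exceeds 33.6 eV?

E_1 = h²/(8m_eL²) = 2.410×10^-19 J = 1.504 eV.
Need n² > 33.6/1.504 = 22.34, i.e. n > 4.727.
The smallest integer satisfying this is n = 5.

n = 5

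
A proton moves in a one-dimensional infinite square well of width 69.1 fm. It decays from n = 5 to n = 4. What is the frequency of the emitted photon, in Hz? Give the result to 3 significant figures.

f = 9.33×10^19 Hz

E_1 = h²/(8m_pL²) = 6.870×10^-15 J and ΔE = (5² − 4²)E_1 = 6.183×10^-14 J.
f = ΔE/h = 6.183×10^-14/6.626×10^-34 = 9.33×10^19 Hz.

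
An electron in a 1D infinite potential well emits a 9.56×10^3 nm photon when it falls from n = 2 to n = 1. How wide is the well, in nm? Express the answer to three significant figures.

The photon carries ΔE = hc/λ = 6.626×10^-34·2.998×10^8/9.56×10^-6 m = 2.078×10^-20 J.
Since ΔE = (2² − 1²)E_1, E_1 = 6.927×10^-21 J, and L = h/√(8m_eE_1) = 2.95×10^-9 m = 2.95 nm.

L = 2.95 nm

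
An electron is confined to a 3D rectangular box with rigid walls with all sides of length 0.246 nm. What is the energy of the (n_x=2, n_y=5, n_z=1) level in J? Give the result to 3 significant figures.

For a 3D rectangular well E = (h²/8m_e)·Σ n_i²/L_i² = (6.626×10^-34)²/(8·9.109×10^-31) · [2²/(0.246 nm)² + 5²/(0.246 nm)² + 1²/(0.246 nm)²].
Evaluating gives E = 2.99×10^-17 J.

E = 2.99×10^-17 J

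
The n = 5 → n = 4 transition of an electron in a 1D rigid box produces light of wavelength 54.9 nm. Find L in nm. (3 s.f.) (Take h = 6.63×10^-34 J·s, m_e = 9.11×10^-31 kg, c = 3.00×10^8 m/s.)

L = 0.387 nm

The photon carries ΔE = hc/λ = 6.63×10^-34·3.00×10^8/5.49×10^-8 m = 3.623×10^-18 J.
Since ΔE = (5² − 4²)E_1, E_1 = 4.026×10^-19 J, and L = h/√(8m_eE_1) = 3.87×10^-10 m = 0.387 nm.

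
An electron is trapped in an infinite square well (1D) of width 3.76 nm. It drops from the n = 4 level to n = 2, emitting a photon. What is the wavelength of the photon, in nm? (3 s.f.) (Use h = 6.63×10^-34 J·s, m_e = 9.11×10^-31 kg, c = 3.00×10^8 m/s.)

λ = 3.89×10^3 nm

E_1 = h²/(8m_eL²) = 4.266×10^-21 J, so ΔE = (4² − 2²)E_1 = 5.119×10^-20 J.
λ = hc/ΔE = (6.63×10^-34·3.00×10^8)/5.119×10^-20 = 3.89×10^-6 m = 3.89×10^3 nm.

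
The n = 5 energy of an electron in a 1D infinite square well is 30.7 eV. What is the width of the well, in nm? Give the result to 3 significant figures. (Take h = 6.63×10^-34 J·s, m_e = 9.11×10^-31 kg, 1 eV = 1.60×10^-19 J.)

L = 0.554 nm

From E_n = n²h²/(8m_eL²), L = n·h/√(8m_eE_n).
E_5 = 30.7 eV = 4.912×10^-18 J, so L = 5·6.63×10^-34/√(8·9.11×10^-31·4.912×10^-18) = 5.54×10^-10 m = 0.554 nm.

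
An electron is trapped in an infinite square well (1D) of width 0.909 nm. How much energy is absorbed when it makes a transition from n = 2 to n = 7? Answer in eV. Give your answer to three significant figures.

|ΔE| = 20.5 eV

E_1 = h²/(8m_eL²) = 7.291×10^-20 J.
|ΔE| = |2² − 7²|·E_1 = 45·7.291×10^-20 J = 3.281×10^-18 J = 20.5 eV.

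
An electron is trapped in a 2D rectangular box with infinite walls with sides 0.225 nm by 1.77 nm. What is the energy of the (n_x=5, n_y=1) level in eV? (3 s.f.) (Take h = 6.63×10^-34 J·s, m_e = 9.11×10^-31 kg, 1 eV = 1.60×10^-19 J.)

For a 2D rectangular well E = (h²/8m_e)·Σ n_i²/L_i² = (6.63×10^-34)²/(8·9.11×10^-31) · [5²/(0.225 nm)² + 1²/(1.77 nm)²].
Evaluating gives E = 2.980×10^-17 J = 186 eV.

E = 186 eV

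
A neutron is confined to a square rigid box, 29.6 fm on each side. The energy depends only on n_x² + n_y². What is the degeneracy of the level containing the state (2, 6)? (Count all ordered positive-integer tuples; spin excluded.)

degeneracy = 2

The level has n_x² + n_y² = 40. The ordered positive-integer solutions are (2, 6), (6, 2).
That gives 2 states.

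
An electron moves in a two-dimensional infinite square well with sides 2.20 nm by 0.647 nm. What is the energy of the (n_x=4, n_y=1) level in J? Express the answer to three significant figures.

E = 3.43×10^-19 J

For a 2D rectangular well E = (h²/8m_e)·Σ n_i²/L_i² = (6.626×10^-34)²/(8·9.109×10^-31) · [4²/(2.20 nm)² + 1²/(0.647 nm)²].
Evaluating gives E = 3.43×10^-19 J.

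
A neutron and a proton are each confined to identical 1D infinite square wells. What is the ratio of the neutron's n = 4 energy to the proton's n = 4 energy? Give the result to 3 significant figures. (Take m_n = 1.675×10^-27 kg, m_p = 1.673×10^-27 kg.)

0.999

E_n ∝ 1/m at fixed n and L, so the ratio is m_p/m_n = 1.673×10^-27/1.675×10^-27 = 0.999.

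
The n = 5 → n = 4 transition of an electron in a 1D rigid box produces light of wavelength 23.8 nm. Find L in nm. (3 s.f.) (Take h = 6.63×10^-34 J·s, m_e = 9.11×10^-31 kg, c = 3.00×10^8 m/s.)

L = 0.255 nm

The photon carries ΔE = hc/λ = 6.63×10^-34·3.00×10^8/2.38×10^-8 m = 8.357×10^-18 J.
Since ΔE = (5² − 4²)E_1, E_1 = 9.286×10^-19 J, and L = h/√(8m_eE_1) = 2.55×10^-10 m = 0.255 nm.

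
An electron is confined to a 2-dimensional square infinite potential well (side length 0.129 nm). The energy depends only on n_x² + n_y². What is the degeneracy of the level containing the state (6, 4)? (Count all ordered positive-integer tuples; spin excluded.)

degeneracy = 2

The level has n_x² + n_y² = 52. The ordered positive-integer solutions are (4, 6), (6, 4).
That gives 2 states.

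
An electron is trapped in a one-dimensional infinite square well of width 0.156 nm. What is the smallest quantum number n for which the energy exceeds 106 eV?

E_1 = h²/(8m_eL²) = 2.476×10^-18 J = 15.46 eV.
Need n² > 106/15.46 = 6.856, i.e. n > 2.618.
The smallest integer satisfying this is n = 3.

n = 3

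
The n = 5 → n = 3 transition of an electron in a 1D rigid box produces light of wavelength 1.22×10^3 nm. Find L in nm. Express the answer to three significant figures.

L = 2.43 nm

The photon carries ΔE = hc/λ = 6.626×10^-34·2.998×10^8/1.22×10^-6 m = 1.628×10^-19 J.
Since ΔE = (5² − 3²)E_1, E_1 = 1.018×10^-20 J, and L = h/√(8m_eE_1) = 2.43×10^-9 m = 2.43 nm.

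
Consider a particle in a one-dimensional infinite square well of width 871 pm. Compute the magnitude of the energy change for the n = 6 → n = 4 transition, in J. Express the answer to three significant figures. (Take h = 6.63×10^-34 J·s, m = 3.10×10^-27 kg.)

E_1 = h²/(8mL²) = 2.336×10^-23 J.
|ΔE| = |6² − 4²|·E_1 = 20·2.336×10^-23 J = 4.67×10^-22 J.

|ΔE| = 4.67×10^-22 J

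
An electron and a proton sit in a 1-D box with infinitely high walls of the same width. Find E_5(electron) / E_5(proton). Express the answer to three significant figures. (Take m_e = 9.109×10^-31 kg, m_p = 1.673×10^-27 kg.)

E_n ∝ 1/m at fixed n and L, so the ratio is m_p/m_e = 1.673×10^-27/9.109×10^-31 = 1.84×10^3.

1.84×10^3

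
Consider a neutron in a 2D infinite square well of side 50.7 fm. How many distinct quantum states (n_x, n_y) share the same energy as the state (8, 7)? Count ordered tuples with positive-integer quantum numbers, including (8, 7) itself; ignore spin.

degeneracy = 2

The level has n_x² + n_y² = 113. The ordered positive-integer solutions are (7, 8), (8, 7).
That gives 2 states.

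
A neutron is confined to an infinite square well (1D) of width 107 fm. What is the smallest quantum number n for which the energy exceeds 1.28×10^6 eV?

E_1 = h²/(8m_nL²) = 2.862×10^-15 J = 1.787×10^4 eV.
Need n² > 1.28×10^6/1.787×10^4 = 71.63, i.e. n > 8.463.
The smallest integer satisfying this is n = 9.

n = 9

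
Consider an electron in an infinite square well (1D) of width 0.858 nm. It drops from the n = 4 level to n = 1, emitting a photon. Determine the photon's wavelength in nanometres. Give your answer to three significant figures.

E_1 = h²/(8m_eL²) = 8.184×10^-20 J, so ΔE = (4² − 1²)E_1 = 1.228×10^-18 J.
λ = hc/ΔE = (6.626×10^-34·2.998×10^8)/1.228×10^-18 = 1.62×10^-7 m = 162 nm.

λ = 162 nm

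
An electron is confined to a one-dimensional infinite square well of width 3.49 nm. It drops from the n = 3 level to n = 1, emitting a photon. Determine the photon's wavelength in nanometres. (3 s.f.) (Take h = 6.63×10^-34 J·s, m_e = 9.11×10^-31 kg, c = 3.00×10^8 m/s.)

E_1 = h²/(8m_eL²) = 4.952×10^-21 J, so ΔE = (3² − 1²)E_1 = 3.962×10^-20 J.
λ = hc/ΔE = (6.63×10^-34·3.00×10^8)/3.962×10^-20 = 5.02×10^-6 m = 5.02×10^3 nm.

λ = 5.02×10^3 nm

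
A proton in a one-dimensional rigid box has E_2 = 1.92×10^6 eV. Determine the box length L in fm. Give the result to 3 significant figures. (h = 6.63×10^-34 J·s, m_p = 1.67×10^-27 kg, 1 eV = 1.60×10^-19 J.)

From E_n = n²h²/(8m_pL²), L = n·h/√(8m_pE_n).
E_2 = 1.92×10^6 eV = 3.072×10^-13 J, so L = 2·6.63×10^-34/√(8·1.67×10^-27·3.072×10^-13) = 2.07×10^-14 m = 20.7 fm.

L = 20.7 fm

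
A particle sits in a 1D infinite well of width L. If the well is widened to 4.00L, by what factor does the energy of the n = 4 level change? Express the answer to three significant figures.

E_n ∝ 1/L², so the energy scales by 1/4.00² = 0.0625.

0.0625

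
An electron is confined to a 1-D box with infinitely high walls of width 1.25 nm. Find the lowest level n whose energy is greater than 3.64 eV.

n = 4

E_1 = h²/(8m_eL²) = 3.856×10^-20 J = 0.2407 eV.
Need n² > 3.64/0.2407 = 15.12, i.e. n > 3.888.
The smallest integer satisfying this is n = 4.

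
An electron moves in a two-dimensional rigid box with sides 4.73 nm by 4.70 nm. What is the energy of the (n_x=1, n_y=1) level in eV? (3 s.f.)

E = 0.0338 eV

For a 2D rectangular well E = (h²/8m_e)·Σ n_i²/L_i² = (6.626×10^-34)²/(8·9.109×10^-31) · [1²/(4.73 nm)² + 1²/(4.70 nm)²].
Evaluating gives E = 5.420×10^-21 J = 0.0338 eV.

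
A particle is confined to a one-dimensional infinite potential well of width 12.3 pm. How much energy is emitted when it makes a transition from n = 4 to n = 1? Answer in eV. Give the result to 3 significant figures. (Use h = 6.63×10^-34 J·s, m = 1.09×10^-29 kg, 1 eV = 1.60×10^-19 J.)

|ΔE| = 3.12×10^3 eV

E_1 = h²/(8mL²) = 3.332×10^-17 J.
|ΔE| = |4² − 1²|·E_1 = 15·3.332×10^-17 J = 4.998×10^-16 J = 3.12×10^3 eV.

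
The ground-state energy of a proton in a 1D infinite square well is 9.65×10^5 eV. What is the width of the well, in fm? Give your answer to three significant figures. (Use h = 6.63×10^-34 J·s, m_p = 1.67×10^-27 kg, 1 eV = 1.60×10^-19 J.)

L = 14.6 fm

From E_n = n²h²/(8m_pL²), L = n·h/√(8m_pE_n).
E_1 = 9.65×10^5 eV = 1.544×10^-13 J, so L = 1·6.63×10^-34/√(8·1.67×10^-27·1.544×10^-13) = 1.46×10^-14 m = 14.6 fm.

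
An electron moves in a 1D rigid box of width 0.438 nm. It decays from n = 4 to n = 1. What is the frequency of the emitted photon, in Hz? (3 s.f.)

E_1 = h²/(8m_eL²) = 3.140×10^-19 J and ΔE = (4² − 1²)E_1 = 4.710×10^-18 J.
f = ΔE/h = 4.710×10^-18/6.626×10^-34 = 7.11×10^15 Hz.

f = 7.11×10^15 Hz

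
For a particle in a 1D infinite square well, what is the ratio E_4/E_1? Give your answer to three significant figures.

16.0

E_n ∝ n², so E_4/E_1 = 4²/1² = 16/1 = 16.0.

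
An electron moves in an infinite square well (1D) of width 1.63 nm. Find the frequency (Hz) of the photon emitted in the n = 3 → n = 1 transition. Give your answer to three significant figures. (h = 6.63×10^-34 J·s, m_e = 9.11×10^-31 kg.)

E_1 = h²/(8m_eL²) = 2.270×10^-20 J and ΔE = (3² − 1²)E_1 = 1.816×10^-19 J.
f = ΔE/h = 1.816×10^-19/6.63×10^-34 = 2.74×10^14 Hz.

f = 2.74×10^14 Hz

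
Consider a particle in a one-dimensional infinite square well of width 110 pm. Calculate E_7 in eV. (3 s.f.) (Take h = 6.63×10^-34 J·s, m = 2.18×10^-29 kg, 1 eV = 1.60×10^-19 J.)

For an infinite well E_n = n²h²/(8mL²), so E_1 = h²/(8mL²) = (6.63×10^-34)²/(8·2.18×10^-29·(1.10×10^-10 m)²) = 2.083×10^-19 J.
Then E_7 = 7²·E_1 = 49·2.083×10^-19 J = 1.021×10^-17 J.
Converting, E_7 = 1.021×10^-17 J / (1.60×10^-19 J/eV) = 63.8 eV.

E_7 = 63.8 eV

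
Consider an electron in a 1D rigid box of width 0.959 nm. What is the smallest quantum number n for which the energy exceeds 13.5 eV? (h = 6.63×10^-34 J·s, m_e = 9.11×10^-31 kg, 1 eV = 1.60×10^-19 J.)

E_1 = h²/(8m_eL²) = 6.558×10^-20 J = 0.4099 eV.
Need n² > 13.5/0.4099 = 32.93, i.e. n > 5.738.
The smallest integer satisfying this is n = 6.

n = 6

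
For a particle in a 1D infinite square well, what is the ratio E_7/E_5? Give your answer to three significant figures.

1.96

E_n ∝ n², so E_7/E_5 = 7²/5² = 49/25 = 1.96.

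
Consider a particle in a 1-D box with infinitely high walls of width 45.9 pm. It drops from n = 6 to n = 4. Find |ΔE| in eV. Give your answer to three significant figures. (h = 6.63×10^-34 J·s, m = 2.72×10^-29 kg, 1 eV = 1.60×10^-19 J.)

E_1 = h²/(8mL²) = 9.588×10^-19 J.
|ΔE| = |6² − 4²|·E_1 = 20·9.588×10^-19 J = 1.918×10^-17 J = 120 eV.

|ΔE| = 120 eV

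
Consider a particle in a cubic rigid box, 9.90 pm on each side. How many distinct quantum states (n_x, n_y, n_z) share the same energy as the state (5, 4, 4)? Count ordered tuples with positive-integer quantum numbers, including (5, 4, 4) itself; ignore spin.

degeneracy = 6

The level has n_x² + n_y² + n_z² = 57. The ordered positive-integer solutions are (2, 2, 7), (2, 7, 2), (4, 4, 5), (4, 5, 4), (5, 4, 4), (7, 2, 2).
That gives 6 states.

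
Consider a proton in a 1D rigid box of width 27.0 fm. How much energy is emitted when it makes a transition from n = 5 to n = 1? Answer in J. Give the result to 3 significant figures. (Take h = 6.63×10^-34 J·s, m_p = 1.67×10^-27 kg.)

E_1 = h²/(8m_pL²) = 4.513×10^-14 J.
|ΔE| = |5² − 1²|·E_1 = 24·4.513×10^-14 J = 1.08×10^-12 J.

|ΔE| = 1.08×10^-12 J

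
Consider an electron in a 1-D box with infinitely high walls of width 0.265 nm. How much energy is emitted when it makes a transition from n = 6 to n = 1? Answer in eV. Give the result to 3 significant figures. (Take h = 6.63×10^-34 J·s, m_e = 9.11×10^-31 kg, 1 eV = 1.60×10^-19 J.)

|ΔE| = 188 eV

E_1 = h²/(8m_eL²) = 8.589×10^-19 J.
|ΔE| = |6² − 1²|·E_1 = 35·8.589×10^-19 J = 3.006×10^-17 J = 188 eV.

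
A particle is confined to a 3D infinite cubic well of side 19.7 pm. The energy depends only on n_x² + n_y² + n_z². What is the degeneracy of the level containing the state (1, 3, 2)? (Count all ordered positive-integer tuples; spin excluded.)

degeneracy = 6

The level has n_x² + n_y² + n_z² = 14. The ordered positive-integer solutions are (1, 2, 3), (1, 3, 2), (2, 1, 3), (2, 3, 1), (3, 1, 2), (3, 2, 1).
That gives 6 states.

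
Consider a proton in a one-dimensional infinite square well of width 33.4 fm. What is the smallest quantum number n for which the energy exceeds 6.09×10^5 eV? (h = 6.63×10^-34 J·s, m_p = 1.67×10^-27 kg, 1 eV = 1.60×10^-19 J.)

n = 2

E_1 = h²/(8m_pL²) = 2.949×10^-14 J = 1.843×10^5 eV.
Need n² > 6.09×10^5/1.843×10^5 = 3.304, i.e. n > 1.818.
The smallest integer satisfying this is n = 2.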